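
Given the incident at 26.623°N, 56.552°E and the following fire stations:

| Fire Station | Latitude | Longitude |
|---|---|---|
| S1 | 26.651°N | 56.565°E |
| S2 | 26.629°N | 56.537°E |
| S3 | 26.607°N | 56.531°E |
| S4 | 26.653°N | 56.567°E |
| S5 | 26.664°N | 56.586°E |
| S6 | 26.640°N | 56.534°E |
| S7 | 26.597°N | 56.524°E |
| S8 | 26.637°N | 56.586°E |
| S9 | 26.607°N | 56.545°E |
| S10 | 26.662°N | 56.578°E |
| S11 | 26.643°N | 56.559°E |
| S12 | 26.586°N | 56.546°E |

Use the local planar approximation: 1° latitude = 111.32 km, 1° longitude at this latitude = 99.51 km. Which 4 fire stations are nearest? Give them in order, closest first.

S2, S9, S11, S6

Distances from 26.623°N, 56.552°E:
S1: √((0.028·111.32)² + (0.013·99.51)²) = √(9.71544 + 1.67348) = 3.375 km
S2: √((0.006·111.32)² + (-0.015·99.51)²) = √(0.44612 + 2.22800) = 1.635 km
S3: √((-0.016·111.32)² + (-0.021·99.51)²) = √(3.17239 + 4.36689) = 2.746 km
S4: √((0.030·111.32)² + (0.015·99.51)²) = √(11.15293 + 2.22800) = 3.658 km
S5: √((0.041·111.32)² + (0.034·99.51)²) = √(20.83119 + 11.44699) = 5.681 km
S6: √((0.017·111.32)² + (-0.018·99.51)²) = √(3.58133 + 3.20833) = 2.606 km
S7: √((-0.026·111.32)² + (-0.028·99.51)²) = √(8.37709 + 7.76336) = 4.018 km
S8: √((0.014·111.32)² + (0.034·99.51)²) = √(2.42886 + 11.44699) = 3.725 km
S9: √((-0.016·111.32)² + (-0.007·99.51)²) = √(3.17239 + 0.48521) = 1.912 km
S10: √((0.039·111.32)² + (0.026·99.51)²) = √(18.84845 + 6.69391) = 5.054 km
S11: √((0.020·111.32)² + (0.007·99.51)²) = √(4.95686 + 0.48521) = 2.333 km
S12: √((-0.037·111.32)² + (-0.006·99.51)²) = √(16.96484 + 0.35648) = 4.162 km
Sorted: S2 (1.635 km) < S9 (1.912 km) < S11 (2.333 km) < S6 (2.606 km) < S3 (2.746 km) < S1 (3.375 km) < …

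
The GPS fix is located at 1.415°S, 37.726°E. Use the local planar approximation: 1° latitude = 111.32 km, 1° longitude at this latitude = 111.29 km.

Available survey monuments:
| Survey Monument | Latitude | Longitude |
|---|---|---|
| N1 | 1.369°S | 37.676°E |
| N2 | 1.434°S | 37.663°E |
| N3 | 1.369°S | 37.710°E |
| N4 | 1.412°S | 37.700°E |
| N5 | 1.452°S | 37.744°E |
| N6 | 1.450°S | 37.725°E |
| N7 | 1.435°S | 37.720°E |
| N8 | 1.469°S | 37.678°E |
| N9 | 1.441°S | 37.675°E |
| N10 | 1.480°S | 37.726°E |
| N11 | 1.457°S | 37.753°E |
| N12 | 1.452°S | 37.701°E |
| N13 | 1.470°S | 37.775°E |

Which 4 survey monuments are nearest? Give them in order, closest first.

N7, N4, N6, N5

Distances from 1.415°S, 37.726°E:
N1: 7.562 km
N2: 7.323 km
N3: 5.421 km
N4: 2.913 km
N5: 4.580 km
N6: 3.898 km
N7: 2.324 km
N8: 8.042 km
N9: 6.371 km
N10: 7.236 km
N11: 5.558 km
N12: 4.970 km
N13: 8.199 km
Sorted: N7 (2.324 km) < N4 (2.913 km) < N6 (3.898 km) < N5 (4.580 km) < N12 (4.970 km) < N3 (5.421 km) < …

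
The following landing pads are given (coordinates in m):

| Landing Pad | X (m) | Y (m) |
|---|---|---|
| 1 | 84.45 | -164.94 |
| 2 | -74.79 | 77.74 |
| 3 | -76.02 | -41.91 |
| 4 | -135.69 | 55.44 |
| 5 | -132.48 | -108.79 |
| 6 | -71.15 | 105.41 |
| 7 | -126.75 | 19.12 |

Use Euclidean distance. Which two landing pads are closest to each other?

2 and 6

Pairwise distances:
2–6: √((3.64)² + (27.67)²) = √(13.2496 + 765.6289) = 27.91 m
4–7: √((8.94)² + (-36.32)²) = √(79.9236 + 1319.1424) = 37.40 m
2–4: √((-60.90)² + (-22.30)²) = √(3708.8100 + 497.2900) = 64.85 m
2–7: √((-51.96)² + (-58.62)²) = √(2699.8416 + 3436.3044) = 78.33 m
3–7: √((-50.73)² + (61.03)²) = √(2573.5329 + 3724.6609) = 79.36 m
4–6: √((64.54)² + (49.97)²) = √(4165.4116 + 2497.0009) = 81.62 m
3–5: √((-56.46)² + (-66.88)²) = √(3187.7316 + 4472.9344) = 87.53 m
6–7: √((-55.60)² + (-86.29)²) = √(3091.3600 + 7445.9641) = 102.65 m
3–4: √((-59.67)² + (97.35)²) = √(3560.5089 + 9477.0225) = 114.18 m
2–3: √((-1.23)² + (-119.65)²) = √(1.5129 + 14316.1225) = 119.66 m
5–7: √((5.73)² + (127.91)²) = √(32.8329 + 16360.9681) = 128.04 m
3–6: √((4.87)² + (147.32)²) = √(23.7169 + 21703.1824) = 147.40 m
4–5: √((3.21)² + (-164.23)²) = √(10.3041 + 26971.4929) = 164.26 m
2–5: √((-57.69)² + (-186.53)²) = √(3328.1361 + 34793.4409) = 195.25 m
1–3: √((-160.47)² + (123.03)²) = √(25750.6209 + 15136.3809) = 202.21 m
5–6: √((61.33)² + (214.20)²) = √(3761.3689 + 45881.6400) = 222.81 m
1–5: √((-216.93)² + (56.15)²) = √(47058.6249 + 3152.8225) = 224.08 m
1–7: √((-211.20)² + (184.06)²) = √(44605.4400 + 33878.0836) = 280.15 m
1–2: √((-159.24)² + (242.68)²) = √(25357.3776 + 58893.5824) = 290.26 m
1–4: √((-220.14)² + (220.38)²) = √(48461.6196 + 48567.3444) = 311.49 m
1–6: √((-155.60)² + (270.35)²) = √(24211.3600 + 73089.1225) = 311.93 m
Closest pair: 2–6 at 27.91 m.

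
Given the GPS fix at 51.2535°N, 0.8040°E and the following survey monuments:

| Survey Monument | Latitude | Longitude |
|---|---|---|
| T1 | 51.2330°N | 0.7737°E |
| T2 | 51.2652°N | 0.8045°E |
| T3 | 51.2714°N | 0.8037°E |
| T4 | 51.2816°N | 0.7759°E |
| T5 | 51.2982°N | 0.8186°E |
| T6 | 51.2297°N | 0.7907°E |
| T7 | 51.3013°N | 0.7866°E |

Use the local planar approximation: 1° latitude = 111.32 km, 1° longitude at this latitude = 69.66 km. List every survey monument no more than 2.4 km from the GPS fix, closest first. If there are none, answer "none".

T2, T3

Distances from 51.2535°N, 0.8040°E:
T1: √((-0.0205·111.32)² + (-0.0303·69.66)²) = √(5.207798 + 4.455046) = 3.1085 km
T2: √((0.0117·111.32)² + (0.0005·69.66)²) = √(1.696360 + 0.001213) = 1.3029 km
T3: √((0.0179·111.32)² + (-0.0003·69.66)²) = √(3.970566 + 0.000437) = 1.9927 km
T4: √((0.0281·111.32)² + (-0.0281·69.66)²) = √(9.784960 + 3.831595) = 3.6901 km
T5: √((0.0447·111.32)² + (0.0146·69.66)²) = √(24.760616 + 1.034362) = 5.0789 km
T6: √((-0.0238·111.32)² + (-0.0133·69.66)²) = √(7.019405 + 0.858361) = 2.8067 km
T7: √((0.0478·111.32)² + (-0.0174·69.66)²) = √(28.314063 + 1.469148) = 5.4574 km
Threshold 2.4 km: T2 (1.3029 km), T3 (1.9927 km) are within range.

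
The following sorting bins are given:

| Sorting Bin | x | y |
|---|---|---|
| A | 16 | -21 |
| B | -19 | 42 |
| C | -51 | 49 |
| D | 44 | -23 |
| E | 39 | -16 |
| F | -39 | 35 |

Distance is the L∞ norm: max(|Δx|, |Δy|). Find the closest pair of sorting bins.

Pairwise distances:
D–E: max(|-5|, |7|) = 7
C–F: max(|12|, |-14|) = 14
B–F: max(|-20|, |-7|) = 20
A–E: max(|23|, |5|) = 23
A–D: max(|28|, |-2|) = 28
B–C: max(|-32|, |7|) = 32
A–F: max(|-55|, |56|) = 56
B–E: max(|58|, |-58|) = 58
A–B: max(|-35|, |63|) = 63
B–D: max(|63|, |-65|) = 65
A–C: max(|-67|, |70|) = 70
E–F: max(|-78|, |51|) = 78
D–F: max(|-83|, |58|) = 83
C–E: max(|90|, |-65|) = 90
C–D: max(|95|, |-72|) = 95
Closest pair: D–E at 7.

D and E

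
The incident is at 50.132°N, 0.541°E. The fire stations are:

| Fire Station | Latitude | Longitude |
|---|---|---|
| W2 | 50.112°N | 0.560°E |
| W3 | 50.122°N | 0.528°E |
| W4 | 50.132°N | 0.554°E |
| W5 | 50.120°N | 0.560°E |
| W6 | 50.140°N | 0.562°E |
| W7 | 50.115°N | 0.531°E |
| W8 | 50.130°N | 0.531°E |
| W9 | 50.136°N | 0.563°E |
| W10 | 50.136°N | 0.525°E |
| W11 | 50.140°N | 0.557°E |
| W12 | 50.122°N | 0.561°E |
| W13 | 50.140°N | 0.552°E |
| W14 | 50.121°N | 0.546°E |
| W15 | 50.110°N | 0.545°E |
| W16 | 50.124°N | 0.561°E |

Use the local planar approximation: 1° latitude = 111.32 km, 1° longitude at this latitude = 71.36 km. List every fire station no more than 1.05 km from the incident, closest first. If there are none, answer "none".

Distances from 50.132°N, 0.541°E:
W2: 2.607 km
W3: 1.449 km
W4: 0.928 km
W5: 1.903 km
W6: 1.743 km
W7: 2.023 km
W8: 0.748 km
W9: 1.632 km
W10: 1.226 km
W11: 1.448 km
W12: 1.810 km
W13: 1.187 km
W14: 1.275 km
W15: 2.466 km
W16: 1.682 km
Threshold 1.05 km: W8 (0.748 km), W4 (0.928 km) are within range.

W8, W4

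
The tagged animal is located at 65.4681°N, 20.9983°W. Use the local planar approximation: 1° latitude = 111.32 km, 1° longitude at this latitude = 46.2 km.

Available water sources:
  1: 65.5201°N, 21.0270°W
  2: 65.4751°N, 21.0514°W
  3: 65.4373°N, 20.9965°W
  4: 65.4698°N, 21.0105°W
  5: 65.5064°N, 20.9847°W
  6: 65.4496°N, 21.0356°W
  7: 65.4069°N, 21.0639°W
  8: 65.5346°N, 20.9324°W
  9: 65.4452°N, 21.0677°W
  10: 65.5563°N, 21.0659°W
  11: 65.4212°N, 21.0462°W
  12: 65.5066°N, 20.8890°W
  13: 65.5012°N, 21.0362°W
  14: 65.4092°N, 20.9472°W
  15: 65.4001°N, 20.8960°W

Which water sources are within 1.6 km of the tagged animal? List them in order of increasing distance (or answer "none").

4

Distances from 65.4681°N, 20.9983°W:
1: √((0.0520·111.32)² + (-0.0287·46.2)²) = √(33.508353 + 1.758117) = 5.9386 km
2: √((0.0070·111.32)² + (-0.0531·46.2)²) = √(0.607215 + 6.018288) = 2.5740 km
3: √((-0.0308·111.32)² + (0.0018·46.2)²) = √(11.755682 + 0.006916) = 3.4297 km
4: √((0.0017·111.32)² + (-0.0122·46.2)²) = √(0.035813 + 0.317690) = 0.5946 km
5: √((0.0383·111.32)² + (0.0136·46.2)²) = √(18.177910 + 0.394786) = 4.3096 km
6: √((-0.0185·111.32)² + (-0.0373·46.2)²) = √(4.241211 + 2.969625) = 2.6853 km
7: √((-0.0612·111.32)² + (-0.0656·46.2)²) = √(46.414026 + 9.185264) = 7.4565 km
8: √((0.0665·111.32)² + (0.0659·46.2)²) = √(54.801152 + 9.269467) = 8.0044 km
9: √((-0.0229·111.32)² + (-0.0694·46.2)²) = √(6.498563 + 10.280231) = 4.0962 km
10: √((0.0882·111.32)² + (-0.0676·46.2)²) = √(96.401450 + 9.753879) = 10.3032 km
11: √((-0.0469·111.32)² + (-0.0479·46.2)²) = √(27.257880 + 4.897280) = 5.6706 km
12: √((0.0385·111.32)² + (0.1093·46.2)²) = √(18.368253 + 25.499066) = 6.6232 km
13: √((0.0331·111.32)² + (-0.0379·46.2)²) = √(13.576955 + 3.065931) = 4.0796 km
14: √((-0.0589·111.32)² + (0.0511·46.2)²) = √(42.990944 + 5.573471) = 6.9688 km
15: √((-0.0680·111.32)² + (0.1023·46.2)²) = √(57.301266 + 22.337534) = 8.9241 km
Threshold 1.6 km: 4 (0.5946 km) is within range.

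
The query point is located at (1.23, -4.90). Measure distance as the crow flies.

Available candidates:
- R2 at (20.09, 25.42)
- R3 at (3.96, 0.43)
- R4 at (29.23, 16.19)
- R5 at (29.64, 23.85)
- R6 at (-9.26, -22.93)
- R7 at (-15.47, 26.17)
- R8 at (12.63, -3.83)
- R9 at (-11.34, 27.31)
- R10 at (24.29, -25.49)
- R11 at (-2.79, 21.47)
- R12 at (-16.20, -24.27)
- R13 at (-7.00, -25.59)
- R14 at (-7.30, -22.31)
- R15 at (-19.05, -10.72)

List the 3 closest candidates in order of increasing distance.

Distances from (1.23, -4.90):
R2: √((18.86)² + (30.32)²) = √(355.6996 + 919.3024) = 35.71
R3: √((2.73)² + (5.33)²) = √(7.4529 + 28.4089) = 5.99
R4: √((28.00)² + (21.09)²) = √(784.0000 + 444.7881) = 35.05
R5: √((28.41)² + (28.75)²) = √(807.1281 + 826.5625) = 40.42
R6: √((-10.49)² + (-18.03)²) = √(110.0401 + 325.0809) = 20.86
R7: √((-16.70)² + (31.07)²) = √(278.8900 + 965.3449) = 35.27
R8: √((11.40)² + (1.07)²) = √(129.9600 + 1.1449) = 11.45
R9: √((-12.57)² + (32.21)²) = √(158.0049 + 1037.4841) = 34.58
R10: √((23.06)² + (-20.59)²) = √(531.7636 + 423.9481) = 30.91
R11: √((-4.02)² + (26.37)²) = √(16.1604 + 695.3769) = 26.67
R12: √((-17.43)² + (-19.37)²) = √(303.8049 + 375.1969) = 26.06
R13: √((-8.23)² + (-20.69)²) = √(67.7329 + 428.0761) = 22.27
R14: √((-8.53)² + (-17.41)²) = √(72.7609 + 303.1081) = 19.39
R15: √((-20.28)² + (-5.82)²) = √(411.2784 + 33.8724) = 21.10
Sorted: R3 (5.99) < R8 (11.45) < R14 (19.39) < R6 (20.86) < R15 (21.10) < …

R3, R8, R14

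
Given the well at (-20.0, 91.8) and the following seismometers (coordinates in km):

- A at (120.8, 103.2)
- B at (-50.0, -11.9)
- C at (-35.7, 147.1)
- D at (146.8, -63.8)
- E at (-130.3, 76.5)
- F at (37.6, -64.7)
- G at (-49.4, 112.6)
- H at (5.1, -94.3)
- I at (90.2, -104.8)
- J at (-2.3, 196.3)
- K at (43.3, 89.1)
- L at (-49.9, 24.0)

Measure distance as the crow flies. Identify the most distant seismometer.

Distances from (-20.0, 91.8):
A: 141.3 km
B: 108.0 km
C: 57.5 km
D: 228.1 km
E: 111.4 km
F: 166.8 km
G: 36.0 km
H: 187.8 km
I: 225.4 km
J: 106.0 km
K: 63.4 km
L: 74.1 km
Maximum: D at 228.1 km.

D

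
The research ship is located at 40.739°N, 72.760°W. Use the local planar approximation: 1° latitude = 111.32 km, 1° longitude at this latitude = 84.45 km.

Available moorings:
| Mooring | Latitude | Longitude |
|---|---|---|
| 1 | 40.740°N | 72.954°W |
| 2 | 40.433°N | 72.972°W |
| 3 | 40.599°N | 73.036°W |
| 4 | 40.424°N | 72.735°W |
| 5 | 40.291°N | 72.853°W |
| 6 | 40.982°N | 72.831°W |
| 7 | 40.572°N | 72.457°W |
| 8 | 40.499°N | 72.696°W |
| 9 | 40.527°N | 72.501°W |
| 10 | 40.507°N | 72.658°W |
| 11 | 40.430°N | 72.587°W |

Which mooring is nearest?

1

Distances from 40.739°N, 72.760°W:
1: √((0.001·111.32)² + (-0.194·84.45)²) = √(0.01239 + 268.41252) = 16.384 km
2: √((-0.306·111.32)² + (-0.212·84.45)²) = √(1160.35065 + 320.53173) = 38.482 km
3: √((-0.140·111.32)² + (-0.276·84.45)²) = √(242.88599 + 543.27219) = 28.039 km
4: √((-0.315·111.32)² + (0.025·84.45)²) = √(1229.61033 + 4.45738) = 35.129 km
5: √((-0.448·111.32)² + (-0.093·84.45)²) = √(2487.15255 + 61.68296) = 50.486 km
6: √((0.243·111.32)² + (-0.071·84.45)²) = √(731.74362 + 35.95142) = 27.707 km
7: √((-0.167·111.32)² + (0.303·84.45)²) = √(345.60446 + 654.76366) = 31.629 km
8: √((-0.240·111.32)² + (0.064·84.45)²) = √(713.78740 + 29.21186) = 27.258 km
9: √((-0.212·111.32)² + (0.259·84.45)²) = √(556.95245 + 478.40844) = 32.177 km
10: √((-0.232·111.32)² + (0.102·84.45)²) = √(666.99467 + 74.19927) = 27.225 km
11: √((-0.309·111.32)² + (0.173·84.45)²) = √(1183.21415 + 213.44772) = 37.372 km
Minimum: 1 at 16.384 km.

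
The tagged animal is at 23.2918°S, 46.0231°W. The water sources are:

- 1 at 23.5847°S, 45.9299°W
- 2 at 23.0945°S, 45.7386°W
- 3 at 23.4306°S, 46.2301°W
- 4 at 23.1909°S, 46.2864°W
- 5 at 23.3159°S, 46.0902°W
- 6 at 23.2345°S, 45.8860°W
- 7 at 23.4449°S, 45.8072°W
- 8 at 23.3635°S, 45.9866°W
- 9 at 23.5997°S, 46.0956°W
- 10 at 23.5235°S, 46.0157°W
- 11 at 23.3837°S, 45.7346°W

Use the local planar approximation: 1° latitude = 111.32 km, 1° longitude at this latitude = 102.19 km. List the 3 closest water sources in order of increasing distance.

Distances from 23.2918°S, 46.0231°W:
1: √((-0.2929·111.32)² + (0.0932·102.19)²) = √(1063.126977 + 90.708633) = 33.9682 km
2: √((0.1973·111.32)² + (0.2845·102.19)²) = √(482.392521 + 845.242527) = 36.4367 km
3: √((-0.1388·111.32)² + (-0.2070·102.19)²) = √(238.740076 + 447.463370) = 26.1955 km
4: √((0.1009·111.32)² + (-0.2633·102.19)²) = √(126.162047 + 723.966577) = 29.1570 km
5: √((-0.0241·111.32)² + (-0.0671·102.19)²) = √(7.197480 + 47.017750) = 7.3631 km
6: √((0.0573·111.32)² + (0.1371·102.19)²) = √(40.686997 + 196.287077) = 15.3940 km
7: √((-0.1531·111.32)² + (0.2159·102.19)²) = √(290.466985 + 486.768070) = 27.8789 km
8: √((-0.0717·111.32)² + (0.0365·102.19)²) = √(63.706641 + 13.912415) = 8.8102 km
9: √((-0.3079·111.32)² + (-0.0725·102.19)²) = √(1174.804965 + 54.889947) = 35.0670 km
10: √((-0.2317·111.32)² + (0.0074·102.19)²) = √(665.270802 + 0.571848) = 25.8039 km
11: √((-0.0919·111.32)² + (0.2885·102.19)²) = √(104.659202 + 869.177416) = 31.2064 km
Sorted: 5 (7.3631 km) < 8 (8.8102 km) < 6 (15.3940 km) < 10 (25.8039 km) < 3 (26.1955 km) < …

5, 8, 6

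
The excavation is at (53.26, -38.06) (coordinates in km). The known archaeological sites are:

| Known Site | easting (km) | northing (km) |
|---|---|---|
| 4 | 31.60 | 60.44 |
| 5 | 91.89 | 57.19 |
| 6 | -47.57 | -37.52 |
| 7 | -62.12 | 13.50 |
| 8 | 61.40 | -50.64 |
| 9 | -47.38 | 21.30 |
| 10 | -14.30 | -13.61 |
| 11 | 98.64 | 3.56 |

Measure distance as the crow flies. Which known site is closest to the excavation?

Distances from (53.26, -38.06):
4: 100.85 km
5: 102.79 km
6: 100.83 km
7: 126.38 km
8: 14.98 km
9: 116.84 km
10: 71.85 km
11: 61.58 km
Minimum: 8 at 14.98 km.

8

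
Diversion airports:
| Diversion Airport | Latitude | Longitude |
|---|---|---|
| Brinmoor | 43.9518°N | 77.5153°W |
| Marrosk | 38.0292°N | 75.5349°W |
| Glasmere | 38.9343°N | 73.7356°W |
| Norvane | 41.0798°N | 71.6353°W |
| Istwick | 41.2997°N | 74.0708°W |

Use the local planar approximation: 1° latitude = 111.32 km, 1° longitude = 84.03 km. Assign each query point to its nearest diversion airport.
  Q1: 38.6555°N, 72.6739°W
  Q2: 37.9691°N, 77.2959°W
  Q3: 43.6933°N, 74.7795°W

Q1 at 38.6555°N, 72.6739°W:
  Brinmoor: √((5.2963·111.32)² + (-4.8414·84.03)²) = √(347609.429840 + 165504.824773) = 716.3199 km
  Marrosk: √((-0.6263·111.32)² + (-2.8610·84.03)²) = √(4860.838799 + 57796.886361) = 250.3153 km
  Glasmere: √((0.2788·111.32)² + (-1.0617·84.03)²) = √(963.234289 + 7959.253953) = 94.4589 km
  Norvane: √((2.4243·111.32)² + (1.0386·84.03)²) = √(72831.477150 + 7616.673926) = 283.6338 km
  Istwick: √((2.6442·111.32)² + (-1.3969·84.03)²) = √(86643.302418 + 13778.418186) = 316.8939 km
  → nearest: Glasmere (94.4589 km)
Q2 at 37.9691°N, 77.2959°W:
  Brinmoor: √((5.9827·111.32)² + (-0.2194·84.03)²) = √(443548.226482 + 339.892807) = 666.2493 km
  Marrosk: √((0.0601·111.32)² + (1.7610·84.03)²) = √(44.760542 + 21897.142217) = 148.1280 km
  Glasmere: √((0.9652·111.32)² + (3.5603·84.03)²) = √(11544.656669 + 89503.890969) = 317.8813 km
  Norvane: √((3.1107·111.32)² + (5.6606·84.03)²) = √(119912.001967 + 226252.642988) = 588.3576 km
  Istwick: √((3.3306·111.32)² + (3.2251·84.03)²) = √(137464.751322 + 73443.792953) = 459.2478 km
  → nearest: Marrosk (148.1280 km)
Q3 at 43.6933°N, 74.7795°W:
  Brinmoor: √((0.2585·111.32)² + (-2.7358·84.03)²) = √(828.070837 + 52849.078300) = 231.6833 km
  Marrosk: √((-5.6641·111.32)² + (-0.7554·84.03)²) = √(397565.069494 + 4029.235837) = 633.7147 km
  Glasmere: √((-4.7590·111.32)² + (1.0439·84.03)²) = √(280658.244839 + 7694.608400) = 536.9850 km
  Norvane: √((-2.6135·111.32)² + (3.1442·84.03)²) = √(84643.069488 + 69805.405429) = 392.9993 km
  Istwick: √((-2.3936·111.32)² + (0.7087·84.03)²) = √(70998.561192 + 3546.447969) = 273.0293 km
  → nearest: Brinmoor (231.6833 km)

Q1→Glasmere; Q2→Marrosk; Q3→Brinmoor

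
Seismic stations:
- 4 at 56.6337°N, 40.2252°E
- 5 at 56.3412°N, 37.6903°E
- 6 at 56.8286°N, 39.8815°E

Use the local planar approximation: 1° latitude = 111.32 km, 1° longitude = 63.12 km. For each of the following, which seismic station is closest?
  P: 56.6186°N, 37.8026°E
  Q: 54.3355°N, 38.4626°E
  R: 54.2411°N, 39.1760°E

P at 56.6186°N, 37.8026°E:
  4: √((0.0151·111.32)² + (2.4226·63.12)²) = √(2.825532 + 23382.847980) = 152.9238 km
  5: √((-0.2774·111.32)² + (-0.1123·63.12)²) = √(953.584776 + 50.245074) = 31.6833 km
  6: √((0.2100·111.32)² + (2.0789·63.12)²) = √(546.493480 + 17218.732490) = 133.2863 km
  → nearest: 5 (31.6833 km)
Q at 54.3355°N, 38.4626°E:
  4: √((2.2982·111.32)² + (1.7626·63.12)²) = √(65451.866507 + 12377.744448) = 278.9796 km
  5: √((2.0057·111.32)² + (-0.7723·63.12)²) = √(49851.513067 + 2376.326166) = 228.5341 km
  6: √((2.4931·111.32)² + (1.4189·63.12)²) = √(77023.951077 + 8021.166989) = 291.6250 km
  → nearest: 5 (228.5341 km)
R at 54.2411°N, 39.1760°E:
  4: √((2.3926·111.32)² + (1.0492·63.12)²) = √(70939.249920 + 4385.817380) = 274.4541 km
  5: √((2.1001·111.32)² + (-1.4857·63.12)²) = √(54654.552808 + 8794.197750) = 251.8904 km
  6: √((2.5875·111.32)² + (0.7055·63.12)²) = √(82967.329640 + 1983.024211) = 291.4624 km
  → nearest: 5 (251.8904 km)

P→5; Q→5; R→5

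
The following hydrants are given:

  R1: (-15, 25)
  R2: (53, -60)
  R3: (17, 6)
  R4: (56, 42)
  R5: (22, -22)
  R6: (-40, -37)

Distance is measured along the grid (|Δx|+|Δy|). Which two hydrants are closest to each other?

Pairwise distances:
R1–R2: |68| + |-85| = 68 + 85 = 153
R1–R3: |32| + |-19| = 32 + 19 = 51
R1–R4: |71| + |17| = 71 + 17 = 88
R1–R5: |37| + |-47| = 37 + 47 = 84
R1–R6: |-25| + |-62| = 25 + 62 = 87
R2–R3: |-36| + |66| = 36 + 66 = 102
R2–R4: |3| + |102| = 3 + 102 = 105
R2–R5: |-31| + |38| = 31 + 38 = 69
R2–R6: |-93| + |23| = 93 + 23 = 116
R3–R4: |39| + |36| = 39 + 36 = 75
R3–R5: |5| + |-28| = 5 + 28 = 33
R3–R6: |-57| + |-43| = 57 + 43 = 100
R4–R5: |-34| + |-64| = 34 + 64 = 98
R4–R6: |-96| + |-79| = 96 + 79 = 175
R5–R6: |-62| + |-15| = 62 + 15 = 77
Closest pair: R3–R5 at 33.

R3 and R5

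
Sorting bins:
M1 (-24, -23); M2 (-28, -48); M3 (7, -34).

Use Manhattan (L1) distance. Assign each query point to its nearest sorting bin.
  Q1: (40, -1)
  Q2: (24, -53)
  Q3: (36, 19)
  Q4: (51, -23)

Q1→M3; Q2→M3; Q3→M3; Q4→M3

Q1 at (40, -1):
  M1: |-64| + |-22| = 64 + 22 = 86
  M2: |-68| + |-47| = 68 + 47 = 115
  M3: |-33| + |-33| = 33 + 33 = 66
  → nearest: M3 (66)
Q2 at (24, -53):
  M1: |-48| + |30| = 48 + 30 = 78
  M2: |-52| + |5| = 52 + 5 = 57
  M3: |-17| + |19| = 17 + 19 = 36
  → nearest: M3 (36)
Q3 at (36, 19):
  M1: |-60| + |-42| = 60 + 42 = 102
  M2: |-64| + |-67| = 64 + 67 = 131
  M3: |-29| + |-53| = 29 + 53 = 82
  → nearest: M3 (82)
Q4 at (51, -23):
  M1: |-75| + |0| = 75 + 0 = 75
  M2: |-79| + |-25| = 79 + 25 = 104
  M3: |-44| + |-11| = 44 + 11 = 55
  → nearest: M3 (55)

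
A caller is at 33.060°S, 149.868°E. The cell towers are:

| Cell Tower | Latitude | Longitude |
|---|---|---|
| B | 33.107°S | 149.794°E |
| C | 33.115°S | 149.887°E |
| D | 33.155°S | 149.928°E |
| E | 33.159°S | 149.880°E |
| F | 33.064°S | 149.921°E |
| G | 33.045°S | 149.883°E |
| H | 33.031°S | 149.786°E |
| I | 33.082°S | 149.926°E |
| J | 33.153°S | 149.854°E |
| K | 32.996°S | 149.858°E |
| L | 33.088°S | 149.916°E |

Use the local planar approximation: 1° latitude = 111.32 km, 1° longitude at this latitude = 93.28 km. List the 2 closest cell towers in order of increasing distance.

Distances from 33.060°S, 149.868°E:
B: 8.662 km
C: 6.374 km
D: 11.965 km
E: 11.077 km
F: 4.964 km
G: 2.179 km
H: 8.302 km
I: 5.939 km
J: 10.435 km
K: 7.185 km
L: 5.456 km
Sorted: G (2.179 km) < F (4.964 km) < L (5.456 km) < I (5.939 km) < …

G, F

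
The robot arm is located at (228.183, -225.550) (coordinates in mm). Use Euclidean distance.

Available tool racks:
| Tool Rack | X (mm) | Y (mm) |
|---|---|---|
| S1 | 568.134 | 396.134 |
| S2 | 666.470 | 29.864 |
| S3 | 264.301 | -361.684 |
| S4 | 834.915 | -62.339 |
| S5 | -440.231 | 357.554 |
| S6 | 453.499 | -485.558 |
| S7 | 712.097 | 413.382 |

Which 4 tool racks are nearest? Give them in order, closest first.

S3, S6, S2, S4

Distances from (228.183, -225.550):
S1: √((339.951)² + (621.684)²) = √(115566.68240 + 386490.99586) = 708.560 mm
S2: √((438.287)² + (255.414)²) = √(192095.49437 + 65236.31140) = 507.279 mm
S3: √((36.118)² + (-136.134)²) = √(1304.50992 + 18532.46596) = 140.844 mm
S4: √((606.732)² + (163.211)²) = √(368123.71982 + 26637.83052) = 628.301 mm
S5: √((-668.414)² + (583.104)²) = √(446777.27540 + 340010.27482) = 887.010 mm
S6: √((225.316)² + (-260.008)²) = √(50767.29986 + 67604.16006) = 344.052 mm
S7: √((483.914)² + (638.932)²) = √(234172.75940 + 408234.10062) = 801.503 mm
Sorted: S3 (140.844 mm) < S6 (344.052 mm) < S2 (507.279 mm) < S4 (628.301 mm) < S1 (708.560 mm) < S7 (801.503 mm) < …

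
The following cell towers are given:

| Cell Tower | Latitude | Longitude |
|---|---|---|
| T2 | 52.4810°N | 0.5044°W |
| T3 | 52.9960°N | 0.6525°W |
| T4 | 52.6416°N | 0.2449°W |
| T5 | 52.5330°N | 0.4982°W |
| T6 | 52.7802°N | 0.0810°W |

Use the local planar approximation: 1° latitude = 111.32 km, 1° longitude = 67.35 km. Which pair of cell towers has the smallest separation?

Pairwise distances:
T2–T5: √((0.0520·111.32)² + (0.0062·67.35)²) = √(33.508353 + 0.174365) = 5.8037 km
T4–T6: √((0.1386·111.32)² + (0.1639·67.35)²) = √(238.052560 + 121.852125) = 18.9712 km
T4–T5: √((-0.1086·111.32)² + (-0.2533·67.35)²) = √(146.152432 + 291.035241) = 20.9090 km
T2–T4: √((0.1606·111.32)² + (0.2595·67.35)²) = √(319.622598 + 305.456889) = 25.0016 km
T5–T6: √((0.2472·111.32)² + (0.4172·67.35)²) = √(757.257055 + 789.521206) = 39.3291 km
T2–T6: √((0.2992·111.32)² + (0.4234·67.35)²) = √(1109.352519 + 813.161686) = 43.8465 km
T3–T6: √((-0.2158·111.32)² + (0.5715·67.35)²) = √(577.097610 + 1481.520515) = 45.3720 km
T3–T4: √((-0.3544·111.32)² + (0.4076·67.35)²) = √(1556.445154 + 753.604617) = 48.0630 km
T3–T5: √((-0.4630·111.32)² + (0.1543·67.35)²) = √(2656.491174 + 107.995846) = 52.5784 km
T2–T3: √((0.5150·111.32)² + (-0.1481·67.35)²) = √(3286.705968 + 99.491348) = 58.1910 km
Closest pair: T2–T5 at 5.8037 km.

T2 and T5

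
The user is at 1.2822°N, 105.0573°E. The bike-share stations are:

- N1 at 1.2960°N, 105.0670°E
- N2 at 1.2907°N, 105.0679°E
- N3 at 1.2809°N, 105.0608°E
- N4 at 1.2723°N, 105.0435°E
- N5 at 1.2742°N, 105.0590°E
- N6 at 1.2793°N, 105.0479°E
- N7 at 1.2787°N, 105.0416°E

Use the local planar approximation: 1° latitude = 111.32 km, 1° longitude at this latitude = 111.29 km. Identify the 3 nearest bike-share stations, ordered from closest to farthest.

Distances from 1.2822°N, 105.0573°E:
N1: √((0.0138·111.32)² + (0.0097·111.29)²) = √(2.359960 + 1.165348) = 1.8776 km
N2: √((0.0085·111.32)² + (0.0106·111.29)²) = √(0.895332 + 1.391631) = 1.5123 km
N3: √((-0.0013·111.32)² + (0.0035·111.29)²) = √(0.020943 + 0.151722) = 0.4155 km
N4: √((-0.0099·111.32)² + (-0.0138·111.29)²) = √(1.214554 + 2.358688) = 1.8903 km
N5: √((-0.0080·111.32)² + (0.0017·111.29)²) = √(0.793097 + 0.035794) = 0.9104 km
N6: √((-0.0029·111.32)² + (-0.0094·111.29)²) = √(0.104218 + 1.094380) = 1.0948 km
N7: √((-0.0035·111.32)² + (-0.0157·111.29)²) = √(0.151804 + 3.052893) = 1.7902 km
Sorted: N3 (0.4155 km) < N5 (0.9104 km) < N6 (1.0948 km) < N2 (1.5123 km) < N7 (1.7902 km) < …

N3, N5, N6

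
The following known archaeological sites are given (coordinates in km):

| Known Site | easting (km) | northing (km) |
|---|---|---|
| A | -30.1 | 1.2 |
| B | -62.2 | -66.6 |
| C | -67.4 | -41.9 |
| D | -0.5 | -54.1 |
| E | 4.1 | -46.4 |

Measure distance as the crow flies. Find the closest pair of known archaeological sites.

D and E

Pairwise distances:
A–B: 75.0 km
A–C: 57.0 km
A–D: 62.7 km
A–E: 58.6 km
B–C: 25.2 km
B–D: 63.0 km
B–E: 69.3 km
C–D: 68.0 km
C–E: 71.6 km
D–E: 9.0 km
Closest pair: D–E at 9.0 km.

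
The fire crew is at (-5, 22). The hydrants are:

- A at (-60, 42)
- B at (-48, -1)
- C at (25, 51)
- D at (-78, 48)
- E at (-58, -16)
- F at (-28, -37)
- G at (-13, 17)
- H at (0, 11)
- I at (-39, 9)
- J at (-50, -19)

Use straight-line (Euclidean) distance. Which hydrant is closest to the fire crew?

G

Distances from (-5, 22):
A: √((-55)² + (20)²) = √(3025.000 + 400.000) = 58.5
B: √((-43)² + (-23)²) = √(1849.000 + 529.000) = 48.8
C: √((30)² + (29)²) = √(900.000 + 841.000) = 41.7
D: √((-73)² + (26)²) = √(5329.000 + 676.000) = 77.5
E: √((-53)² + (-38)²) = √(2809.000 + 1444.000) = 65.2
F: √((-23)² + (-59)²) = √(529.000 + 3481.000) = 63.3
G: √((-8)² + (-5)²) = √(64.000 + 25.000) = 9.4
H: √((5)² + (-11)²) = √(25.000 + 121.000) = 12.1
I: √((-34)² + (-13)²) = √(1156.000 + 169.000) = 36.4
J: √((-45)² + (-41)²) = √(2025.000 + 1681.000) = 60.9
Minimum: G at 9.4.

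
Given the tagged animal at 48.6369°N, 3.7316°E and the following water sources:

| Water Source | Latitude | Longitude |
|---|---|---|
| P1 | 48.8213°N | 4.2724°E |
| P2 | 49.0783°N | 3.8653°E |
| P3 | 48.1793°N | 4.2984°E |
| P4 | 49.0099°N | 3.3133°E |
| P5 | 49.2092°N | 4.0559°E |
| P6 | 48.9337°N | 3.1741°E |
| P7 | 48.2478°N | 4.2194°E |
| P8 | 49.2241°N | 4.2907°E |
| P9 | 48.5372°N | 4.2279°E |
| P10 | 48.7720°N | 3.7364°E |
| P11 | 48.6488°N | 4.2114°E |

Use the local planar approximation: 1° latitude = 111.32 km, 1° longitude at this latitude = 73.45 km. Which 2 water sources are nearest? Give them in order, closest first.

P10, P11

Distances from 48.6369°N, 3.7316°E:
P1: √((0.1844·111.32)² + (0.5408·73.45)²) = √(421.374479 + 1577.818217) = 44.7123 km
P2: √((0.4414·111.32)² + (0.1337·73.45)²) = √(2414.410177 + 96.437605) = 50.1084 km
P3: √((-0.4576·111.32)² + (0.5668·73.45)²) = √(2594.886860 + 1733.178462) = 65.7880 km
P4: √((0.3730·111.32)² + (-0.4183·73.45)²) = √(1724.106380 + 943.972471) = 51.6534 km
P5: √((0.5723·111.32)² + (0.3243·73.45)²) = √(4058.764818 + 567.384539) = 68.0158 km
P6: √((0.2968·111.32)² + (-0.5575·73.45)²) = √(1091.626798 + 1676.769415) = 52.6156 km
P7: √((-0.3891·111.32)² + (0.4878·73.45)²) = √(1876.155613 + 1283.710792) = 56.2127 km
P8: √((0.5872·111.32)² + (0.5591·73.45)²) = √(4272.858285 + 1686.407732) = 77.1963 km
P9: √((-0.0997·111.32)² + (0.4963·73.45)²) = √(123.179011 + 1328.838342) = 38.1053 km
P10: √((0.1351·111.32)² + (0.0048·73.45)²) = √(226.181507 + 0.124299) = 15.0435 km
P11: √((0.0119·111.32)² + (0.4798·73.45)²) = √(1.754851 + 1241.949931) = 35.2662 km
Sorted: P10 (15.0435 km) < P11 (35.2662 km) < P9 (38.1053 km) < P1 (44.7123 km) < …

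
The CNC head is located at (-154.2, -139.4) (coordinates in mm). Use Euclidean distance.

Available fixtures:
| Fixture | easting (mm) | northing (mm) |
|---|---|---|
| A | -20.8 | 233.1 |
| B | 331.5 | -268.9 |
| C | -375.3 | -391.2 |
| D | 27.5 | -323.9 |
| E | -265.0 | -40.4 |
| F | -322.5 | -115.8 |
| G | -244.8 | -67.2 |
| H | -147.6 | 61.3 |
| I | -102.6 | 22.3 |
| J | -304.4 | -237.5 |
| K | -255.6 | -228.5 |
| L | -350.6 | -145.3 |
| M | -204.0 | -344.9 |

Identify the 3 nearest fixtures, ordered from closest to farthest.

G, K, E

Distances from (-154.2, -139.4):
A: √((133.4)² + (372.5)²) = √(17795.560 + 138756.250) = 395.7 mm
B: √((485.7)² + (-129.5)²) = √(235904.490 + 16770.250) = 502.7 mm
C: √((-221.1)² + (-251.8)²) = √(48885.210 + 63403.240) = 335.1 mm
D: √((181.7)² + (-184.5)²) = √(33014.890 + 34040.250) = 259.0 mm
E: √((-110.8)² + (99.0)²) = √(12276.640 + 9801.000) = 148.6 mm
F: √((-168.3)² + (23.6)²) = √(28324.890 + 556.960) = 169.9 mm
G: √((-90.6)² + (72.2)²) = √(8208.360 + 5212.840) = 115.8 mm
H: √((6.6)² + (200.7)²) = √(43.560 + 40280.490) = 200.8 mm
I: √((51.6)² + (161.7)²) = √(2662.560 + 26146.890) = 169.7 mm
J: √((-150.2)² + (-98.1)²) = √(22560.040 + 9623.610) = 179.4 mm
K: √((-101.4)² + (-89.1)²) = √(10281.960 + 7938.810) = 135.0 mm
L: √((-196.4)² + (-5.9)²) = √(38572.960 + 34.810) = 196.5 mm
M: √((-49.8)² + (-205.5)²) = √(2480.040 + 42230.250) = 211.4 mm
Sorted: G (115.8 mm) < K (135.0 mm) < E (148.6 mm) < I (169.7 mm) < F (169.9 mm) < …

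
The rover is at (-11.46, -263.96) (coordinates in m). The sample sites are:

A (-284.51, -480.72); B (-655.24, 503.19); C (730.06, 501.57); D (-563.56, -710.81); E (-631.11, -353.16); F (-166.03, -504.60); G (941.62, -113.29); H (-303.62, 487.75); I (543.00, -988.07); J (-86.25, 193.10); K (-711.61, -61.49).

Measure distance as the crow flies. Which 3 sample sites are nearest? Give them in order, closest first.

Distances from (-11.46, -263.96):
A: √((-273.05)² + (-216.76)²) = √(74556.3025 + 46984.8976) = 348.63 m
B: √((-643.78)² + (767.15)²) = √(414452.6884 + 588519.1225) = 1001.48 m
C: √((741.52)² + (765.53)²) = √(549851.9104 + 586036.1809) = 1065.78 m
D: √((-552.10)² + (-446.85)²) = √(304814.4100 + 199674.9225) = 710.27 m
E: √((-619.65)² + (-89.20)²) = √(383966.1225 + 7956.6400) = 626.04 m
F: √((-154.57)² + (-240.64)²) = √(23891.8849 + 57907.6096) = 286.01 m
G: √((953.08)² + (150.67)²) = √(908361.4864 + 22701.4489) = 964.92 m
H: √((-292.16)² + (751.71)²) = √(85357.4656 + 565067.9241) = 806.49 m
I: √((554.46)² + (-724.11)²) = √(307425.8916 + 524335.2921) = 912.01 m
J: √((-74.79)² + (457.06)²) = √(5593.5441 + 208903.8436) = 463.14 m
K: √((-700.15)² + (202.47)²) = √(490210.0225 + 40994.1009) = 728.84 m
Sorted: F (286.01 m) < A (348.63 m) < J (463.14 m) < E (626.04 m) < D (710.27 m) < …

F, A, J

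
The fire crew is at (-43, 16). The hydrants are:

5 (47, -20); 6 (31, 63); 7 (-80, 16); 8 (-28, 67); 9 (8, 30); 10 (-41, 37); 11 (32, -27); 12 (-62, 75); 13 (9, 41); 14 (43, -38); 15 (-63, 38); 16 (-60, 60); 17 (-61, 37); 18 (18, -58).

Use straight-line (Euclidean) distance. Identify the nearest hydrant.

10

Distances from (-43, 16):
5: √((90)² + (-36)²) = √(8100.000 + 1296.000) = 96.9
6: √((74)² + (47)²) = √(5476.000 + 2209.000) = 87.7
7: √((-37)² + (0)²) = √(1369.000 + 0.000) = 37.0
8: √((15)² + (51)²) = √(225.000 + 2601.000) = 53.2
9: √((51)² + (14)²) = √(2601.000 + 196.000) = 52.9
10: √((2)² + (21)²) = √(4.000 + 441.000) = 21.1
11: √((75)² + (-43)²) = √(5625.000 + 1849.000) = 86.5
12: √((-19)² + (59)²) = √(361.000 + 3481.000) = 62.0
13: √((52)² + (25)²) = √(2704.000 + 625.000) = 57.7
14: √((86)² + (-54)²) = √(7396.000 + 2916.000) = 101.5
15: √((-20)² + (22)²) = √(400.000 + 484.000) = 29.7
16: √((-17)² + (44)²) = √(289.000 + 1936.000) = 47.2
17: √((-18)² + (21)²) = √(324.000 + 441.000) = 27.7
18: √((61)² + (-74)²) = √(3721.000 + 5476.000) = 95.9
Minimum: 10 at 21.1.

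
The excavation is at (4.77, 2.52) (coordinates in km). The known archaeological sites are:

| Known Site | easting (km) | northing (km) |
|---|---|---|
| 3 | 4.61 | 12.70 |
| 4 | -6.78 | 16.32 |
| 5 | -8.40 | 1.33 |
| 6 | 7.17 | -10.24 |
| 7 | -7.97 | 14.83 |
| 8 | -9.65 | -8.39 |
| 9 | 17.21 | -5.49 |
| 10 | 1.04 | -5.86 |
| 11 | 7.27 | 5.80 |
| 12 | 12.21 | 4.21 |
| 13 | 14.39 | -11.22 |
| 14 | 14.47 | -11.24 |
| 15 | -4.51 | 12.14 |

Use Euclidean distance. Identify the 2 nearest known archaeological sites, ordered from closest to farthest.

11, 12

Distances from (4.77, 2.52):
3: √((-0.16)² + (10.18)²) = √(0.0256 + 103.6324) = 10.18 km
4: √((-11.55)² + (13.80)²) = √(133.4025 + 190.4400) = 18.00 km
5: √((-13.17)² + (-1.19)²) = √(173.4489 + 1.4161) = 13.22 km
6: √((2.40)² + (-12.76)²) = √(5.7600 + 162.8176) = 12.98 km
7: √((-12.74)² + (12.31)²) = √(162.3076 + 151.5361) = 17.72 km
8: √((-14.42)² + (-10.91)²) = √(207.9364 + 119.0281) = 18.08 km
9: √((12.44)² + (-8.01)²) = √(154.7536 + 64.1601) = 14.80 km
10: √((-3.73)² + (-8.38)²) = √(13.9129 + 70.2244) = 9.17 km
11: √((2.50)² + (3.28)²) = √(6.2500 + 10.7584) = 4.12 km
12: √((7.44)² + (1.69)²) = √(55.3536 + 2.8561) = 7.63 km
13: √((9.62)² + (-13.74)²) = √(92.5444 + 188.7876) = 16.77 km
14: √((9.70)² + (-13.76)²) = √(94.0900 + 189.3376) = 16.84 km
15: √((-9.28)² + (9.62)²) = √(86.1184 + 92.5444) = 13.37 km
Sorted: 11 (4.12 km) < 12 (7.63 km) < 10 (9.17 km) < 3 (10.18 km) < …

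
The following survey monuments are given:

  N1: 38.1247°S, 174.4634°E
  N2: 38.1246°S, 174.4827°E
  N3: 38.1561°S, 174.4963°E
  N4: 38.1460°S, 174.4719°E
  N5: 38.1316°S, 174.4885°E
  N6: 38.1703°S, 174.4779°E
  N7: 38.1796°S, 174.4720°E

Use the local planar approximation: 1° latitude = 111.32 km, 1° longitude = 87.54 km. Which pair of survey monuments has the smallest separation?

N2 and N5

Pairwise distances:
N1–N2: 1.6896 km
N1–N3: 4.5291 km
N1–N4: 2.4851 km
N1–N5: 2.3276 km
N1–N6: 5.2325 km
N1–N7: 6.1577 km
N2–N3: 3.7032 km
N2–N4: 2.5630 km
N2–N5: 0.9301 km
N2–N6: 5.1046 km
N2–N7: 6.1938 km
N3–N4: 2.4138 km
N3–N5: 2.8115 km
N3–N6: 2.2568 km
N3–N7: 3.3717 km
N4–N5: 2.1636 km
N4–N6: 2.7556 km
N4–N7: 3.7404 km
N5–N6: 4.4069 km
N5–N7: 5.5351 km
N6–N7: 1.1570 km
Closest pair: N2–N5 at 0.9301 km.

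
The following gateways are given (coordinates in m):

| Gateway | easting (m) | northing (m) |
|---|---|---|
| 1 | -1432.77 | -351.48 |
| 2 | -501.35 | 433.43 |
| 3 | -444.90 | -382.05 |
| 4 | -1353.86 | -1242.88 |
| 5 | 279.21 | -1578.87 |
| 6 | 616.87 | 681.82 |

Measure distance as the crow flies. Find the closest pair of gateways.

Pairwise distances:
1–2: √((931.42)² + (784.91)²) = √(867543.2164 + 616083.7081) = 1218.04 m
1–3: √((987.87)² + (-30.57)²) = √(975887.1369 + 934.5249) = 988.34 m
1–4: √((78.91)² + (-891.40)²) = √(6226.7881 + 794593.9600) = 894.89 m
1–5: √((1711.98)² + (-1227.39)²) = √(2930875.5204 + 1506486.2121) = 2106.50 m
1–6: √((2049.64)² + (1033.30)²) = √(4201024.1296 + 1067708.8900) = 2295.37 m
2–3: √((56.45)² + (-815.48)²) = √(3186.6025 + 665007.6304) = 817.43 m
2–4: √((-852.51)² + (-1676.31)²) = √(726773.3001 + 2810015.2161) = 1880.64 m
2–5: √((780.56)² + (-2012.30)²) = √(609273.9136 + 4049351.2900) = 2158.38 m
2–6: √((1118.22)² + (248.39)²) = √(1250415.9684 + 61697.5921) = 1145.48 m
3–4: √((-908.96)² + (-860.83)²) = √(826208.2816 + 741028.2889) = 1251.89 m
3–5: √((724.11)² + (-1196.82)²) = √(524335.2921 + 1432378.1124) = 1398.83 m
3–6: √((1061.77)² + (1063.87)²) = √(1127355.5329 + 1131819.3769) = 1503.06 m
4–5: √((1633.07)² + (-335.99)²) = √(2666917.6249 + 112889.2801) = 1667.28 m
4–6: √((1970.73)² + (1924.70)²) = √(3883776.7329 + 3704470.0900) = 2754.68 m
5–6: √((337.66)² + (2260.69)²) = √(114014.2756 + 5110719.2761) = 2285.77 m
Closest pair: 2–3 at 817.43 m.

2 and 3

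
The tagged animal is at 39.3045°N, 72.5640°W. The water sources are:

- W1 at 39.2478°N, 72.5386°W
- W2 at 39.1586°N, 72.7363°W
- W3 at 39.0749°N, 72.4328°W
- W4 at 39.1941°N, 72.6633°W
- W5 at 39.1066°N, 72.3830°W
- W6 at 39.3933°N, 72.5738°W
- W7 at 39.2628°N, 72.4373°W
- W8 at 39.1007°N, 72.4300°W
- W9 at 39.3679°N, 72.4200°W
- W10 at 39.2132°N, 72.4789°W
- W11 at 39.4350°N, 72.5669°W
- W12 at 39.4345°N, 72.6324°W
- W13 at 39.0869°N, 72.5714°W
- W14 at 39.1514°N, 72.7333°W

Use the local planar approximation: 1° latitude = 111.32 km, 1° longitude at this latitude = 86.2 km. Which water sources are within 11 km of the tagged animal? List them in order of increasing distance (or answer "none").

Distances from 39.3045°N, 72.5640°W:
W1: 6.6808 km
W2: 22.0086 km
W3: 27.9494 km
W4: 14.9768 km
W5: 26.9955 km
W6: 9.9212 km
W7: 11.8671 km
W8: 25.4582 km
W9: 14.2790 km
W10: 12.5343 km
W11: 14.5294 km
W12: 15.6266 km
W13: 24.2316 km
W14: 22.4375 km
Threshold 11 km: W1 (6.6808 km), W6 (9.9212 km) are within range.

W1, W6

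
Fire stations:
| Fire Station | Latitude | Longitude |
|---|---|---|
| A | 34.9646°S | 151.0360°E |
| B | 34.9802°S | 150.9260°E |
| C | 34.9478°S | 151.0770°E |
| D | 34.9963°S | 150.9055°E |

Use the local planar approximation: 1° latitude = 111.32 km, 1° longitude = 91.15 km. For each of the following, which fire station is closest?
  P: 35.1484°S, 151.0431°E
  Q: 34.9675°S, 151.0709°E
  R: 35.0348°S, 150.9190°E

P at 35.1484°S, 151.0431°E:
  A: √((0.1838·111.32)² + (-0.0071·91.15)²) = √(418.636807 + 0.418823) = 20.4708 km
  B: √((0.1682·111.32)² + (-0.1171·91.15)²) = √(350.589075 + 113.927125) = 21.5526 km
  C: √((0.2006·111.32)² + (0.0339·91.15)²) = √(498.664271 + 9.548007) = 22.5436 km
  D: √((0.1521·111.32)² + (-0.1376·91.15)²) = √(286.684903 + 157.307784) = 21.0711 km
  → nearest: A (20.4708 km)
Q at 34.9675°S, 151.0709°E:
  A: √((0.0029·111.32)² + (-0.0349·91.15)²) = √(0.104218 + 10.119620) = 3.1975 km
  B: √((-0.0127·111.32)² + (-0.1449·91.15)²) = √(1.998729 + 174.441622) = 13.2831 km
  C: √((0.0197·111.32)² + (0.0061·91.15)²) = √(4.809267 + 0.309153) = 2.2624 km
  D: √((-0.0288·111.32)² + (-0.1654·91.15)²) = √(10.278539 + 227.292108) = 15.4133 km
  → nearest: C (2.2624 km)
R at 35.0348°S, 150.9190°E:
  A: √((0.0702·111.32)² + (0.1170·91.15)²) = √(61.068973 + 113.732627) = 13.2213 km
  B: √((0.0546·111.32)² + (0.0070·91.15)²) = √(36.942959 + 0.407108) = 6.1115 km
  C: √((0.0870·111.32)² + (0.1580·91.15)²) = √(93.796126 + 207.408963) = 17.3553 km
  D: √((0.0385·111.32)² + (-0.0135·91.15)²) = √(18.368253 + 1.514192) = 4.4590 km
  → nearest: D (4.4590 km)

P→A; Q→C; R→D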